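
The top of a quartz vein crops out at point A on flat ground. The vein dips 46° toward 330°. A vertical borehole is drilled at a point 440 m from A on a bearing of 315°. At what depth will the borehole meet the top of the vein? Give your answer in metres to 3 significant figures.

440 m

The hole lies 15° from the dip direction, so the down-dip offset is 440 × cos 15° = 425.01 m.
Depth = down-dip offset × tan(dip) = 425.01 × tan 46° = 425.01 × 1.0355
Depth = 440.11 m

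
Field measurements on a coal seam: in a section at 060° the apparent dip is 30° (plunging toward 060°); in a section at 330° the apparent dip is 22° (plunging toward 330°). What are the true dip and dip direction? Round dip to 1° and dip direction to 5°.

true dip 35°, dip direction 025°

Each apparent-dip line lies in the plane. As unit vectors (x east, y north, z up), v₁ plunges 30°→060° and v₂ plunges 22°→330°.
The plane normal is n = v₁ × v₂ ∝ (0.239, 0.513, 0.803).
Dip δ = arctan(|n_h|/n_z) = arctan(0.566/0.803) = 35.2°.
Dip direction = azimuth of (n_x, n_y) = atan2(0.239, 0.513) = 25°.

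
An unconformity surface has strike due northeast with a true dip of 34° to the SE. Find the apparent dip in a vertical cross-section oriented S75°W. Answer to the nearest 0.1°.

18.6°

Angle between strike (due northeast) and section (S75°W): β = 30°.
tan α = tan 34° × sin 30° = 0.6745 × 0.5000 = 0.3373
α = arctan(0.3373) = 18.64°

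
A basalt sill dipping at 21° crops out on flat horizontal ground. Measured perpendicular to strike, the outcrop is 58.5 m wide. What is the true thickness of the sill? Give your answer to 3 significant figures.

21.0 m

True thickness t = w · sin(dip) = 58.5 × sin 21°
t = 58.5 × 0.3584 = 20.965 m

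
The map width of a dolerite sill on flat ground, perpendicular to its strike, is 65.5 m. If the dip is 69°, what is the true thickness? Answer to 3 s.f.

61.1 m

True thickness t = w · sin(dip) = 65.5 × sin 69°
t = 65.5 × 0.9336 = 61.150 m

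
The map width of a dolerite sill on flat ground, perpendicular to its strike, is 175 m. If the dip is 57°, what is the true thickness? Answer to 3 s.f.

True thickness t = w · sin(dip) = 175 × sin 57°
t = 175 × 0.8387 = 146.767 m

147 m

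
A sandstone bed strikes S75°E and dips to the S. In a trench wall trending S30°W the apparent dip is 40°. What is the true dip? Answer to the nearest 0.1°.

41.0°

The section is 75° from the strike.
tan(true dip) = tan 40° / sin 75° = 0.8687
δ = arctan(0.8687) = 40.98°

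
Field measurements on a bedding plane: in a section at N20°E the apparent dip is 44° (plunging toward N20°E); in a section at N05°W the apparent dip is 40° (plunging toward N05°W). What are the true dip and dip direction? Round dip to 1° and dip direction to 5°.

true dip 44°, dip direction 025°

Each apparent-dip line lies in the plane. As unit vectors (x east, y north, z up), v₁ plunges 44°→N20°E and v₂ plunges 40°→N05°W.
Cross product v₁ × v₂ gives the pole to the plane: n ∝ (0.096, 0.205, 0.233).
True dip = arccos(n_z / |n|) = arccos(0.7180) = 44.1°.
Dip direction = atan2(0.096, 0.205) = 25° (azimuth of n's horizontal projection).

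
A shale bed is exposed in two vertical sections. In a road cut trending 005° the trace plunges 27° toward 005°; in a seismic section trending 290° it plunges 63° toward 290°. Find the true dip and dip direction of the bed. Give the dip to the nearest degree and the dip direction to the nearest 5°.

true dip 63°, dip direction 290°

Represent each trace as a vector plunging at its apparent dip toward its trend (east-north-up frame): v₁ = (0.078, 0.888, -0.454), v₂ = (-0.427, 0.155, -0.891).
Cross product v₁ × v₂ gives the pole to the plane: n ∝ (-0.720, 0.263, 0.391).
True dip = arccos(n_z / |n|) = arccos(0.4540) = 63.0°.
Dip direction = azimuth of (n_x, n_y) = atan2(-0.720, 0.263) = 290°.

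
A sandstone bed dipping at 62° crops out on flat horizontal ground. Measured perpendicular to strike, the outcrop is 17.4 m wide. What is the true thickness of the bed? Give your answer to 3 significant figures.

True thickness t = w · sin(dip) = 17.4 × sin 62°
t = 17.4 × 0.8829 = 15.363 m

15.4 m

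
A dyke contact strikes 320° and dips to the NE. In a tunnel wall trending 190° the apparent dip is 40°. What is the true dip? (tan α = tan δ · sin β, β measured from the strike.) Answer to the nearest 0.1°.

47.6°

β = acute angle between strike 320° and section 190° = 50°.
tan(true dip) = tan 40° / sin 50° = 1.0954
true dip = arctan 1.0954 = 47.61°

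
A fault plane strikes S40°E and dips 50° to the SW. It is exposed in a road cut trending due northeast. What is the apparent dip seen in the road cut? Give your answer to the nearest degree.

Angle between strike (S40°E) and section (due northeast): β = 85°.
tan(apparent dip) = tan 50° · sin 85° = 1.1872
apparent dip = arctan 1.1872 = 49.89°

50°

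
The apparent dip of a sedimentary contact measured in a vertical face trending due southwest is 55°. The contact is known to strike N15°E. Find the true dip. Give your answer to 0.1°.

The section is 30° from the strike.
tan(true dip) = tan 55° / sin 30° = 2.8563
true dip = arctan 2.8563 = 70.70°

70.7°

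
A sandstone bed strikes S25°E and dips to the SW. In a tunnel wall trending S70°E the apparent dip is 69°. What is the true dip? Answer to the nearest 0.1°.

74.8°

β = acute angle between strike S25°E and section S70°E = 45°.
tan δ = tan α / sin β = tan 69° / sin 45° = 2.6051 / 0.7071 = 3.6842
true dip = arctan 3.6842 = 74.81°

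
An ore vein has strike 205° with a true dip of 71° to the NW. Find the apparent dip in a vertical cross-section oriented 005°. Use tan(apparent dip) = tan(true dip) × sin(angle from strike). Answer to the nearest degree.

The strike is 205° and the section trends 005°; the acute angle between them is β = 20°.
tan(apparent dip) = tan 71° · sin 20° = 0.9933
apparent dip = arctan 0.9933 = 44.81°

45°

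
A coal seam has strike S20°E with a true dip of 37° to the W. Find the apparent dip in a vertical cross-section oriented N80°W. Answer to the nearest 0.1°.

33.1°

The strike is S20°E and the section trends N80°W; the acute angle between them is β = 60°.
tan α = tan 37° × sin 60° = 0.7536 × 0.8660 = 0.6526
α = arctan(0.6526) = 33.13°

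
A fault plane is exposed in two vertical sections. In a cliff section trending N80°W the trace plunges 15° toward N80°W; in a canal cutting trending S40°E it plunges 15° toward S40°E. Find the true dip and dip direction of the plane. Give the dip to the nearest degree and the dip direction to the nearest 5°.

Represent each trace as a vector plunging at its apparent dip toward its trend (east-north-up frame): v₁ = (-0.951, 0.168, -0.259), v₂ = (0.621, -0.740, -0.259).
Cross product v₁ × v₂ gives the pole to the plane: n ∝ (-0.235, -0.407, 0.600).
tan δ = √(n_x²+n_y²)/n_z = 0.470/0.600, so δ = 38.1°.
Dip direction = azimuth of (n_x, n_y) = atan2(-0.235, -0.407) = 210°.

true dip 38°, dip direction 210°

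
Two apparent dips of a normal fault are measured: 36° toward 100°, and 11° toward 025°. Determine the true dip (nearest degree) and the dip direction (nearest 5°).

Each apparent-dip line lies in the plane. As unit vectors (x east, y north, z up), v₁ plunges 36°→100° and v₂ plunges 11°→025°.
Cross product v₁ × v₂ gives the pole to the plane: n ∝ (0.550, -0.092, 0.767).
True dip = arccos(n_z / |n|) = arccos(0.8090) = 36.0°.
Dip direction = atan2(0.550, -0.092) = 99° (azimuth of n's horizontal projection).

true dip 36°, dip direction 100°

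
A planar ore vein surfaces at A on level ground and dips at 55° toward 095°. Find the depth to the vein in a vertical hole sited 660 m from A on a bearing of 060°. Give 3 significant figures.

772 m

The hole lies 35° from the dip direction, so the down-dip offset is 660 × cos 35° = 540.64 m.
Depth = down-dip offset × tan(dip) = 540.64 × tan 55° = 540.64 × 1.4281
Depth = 772.11 m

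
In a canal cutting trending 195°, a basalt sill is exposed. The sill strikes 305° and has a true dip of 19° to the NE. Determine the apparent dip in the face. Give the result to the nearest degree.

18°

The section lies 70° from the strike.
tan α = tan 19° × sin 70° = 0.3443 × 0.9397 = 0.3236
apparent dip = arctan 0.3236 = 17.93°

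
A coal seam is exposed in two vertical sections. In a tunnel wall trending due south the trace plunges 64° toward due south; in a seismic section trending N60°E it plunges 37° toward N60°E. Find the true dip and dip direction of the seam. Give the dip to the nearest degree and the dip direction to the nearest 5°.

true dip 71°, dip direction 135°

The two traces are lines in the plane: v₁ = (sin 180°·cos 64°, cos 180°·cos 64°, −sin 64°), v₂ = (sin 60°·cos 37°, cos 60°·cos 37°, −sin 37°).
n = v₁ × v₂ = (0.623, -0.622, 0.303) (taken with n_z > 0).
Dip δ = arctan(|n_h|/n_z) = arctan(0.880/0.303) = 71.0°.
Dip direction = azimuth of (n_x, n_y) = atan2(0.623, -0.622) = 135°.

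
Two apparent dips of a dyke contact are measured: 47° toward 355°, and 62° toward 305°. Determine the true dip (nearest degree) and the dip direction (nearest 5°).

Represent each trace as a vector plunging at its apparent dip toward its trend (east-north-up frame): v₁ = (-0.059, 0.679, -0.731), v₂ = (-0.385, 0.269, -0.883).
The plane normal is n = v₁ × v₂ ∝ (-0.403, 0.229, 0.245).
True dip = arccos(n_z / |n|) = arccos(0.4678) = 62.1°.
Dip direction = azimuth of (n_x, n_y) = atan2(-0.403, 0.229) = 300°.

true dip 62°, dip direction 300°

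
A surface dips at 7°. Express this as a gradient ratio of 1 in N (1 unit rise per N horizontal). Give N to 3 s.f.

1 : N means tan θ = 1/N, so N = 1/tan 7° = 1/0.1228

1 in 8.14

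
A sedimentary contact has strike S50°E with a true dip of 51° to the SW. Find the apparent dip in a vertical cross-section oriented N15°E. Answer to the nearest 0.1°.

The strike is S50°E and the section trends N15°E; the acute angle between them is β = 65°.
tan α = tan 51° × sin 65° = 1.2349 × 0.9063 = 1.1192
α = arctan(1.1192) = 48.22°

48.2°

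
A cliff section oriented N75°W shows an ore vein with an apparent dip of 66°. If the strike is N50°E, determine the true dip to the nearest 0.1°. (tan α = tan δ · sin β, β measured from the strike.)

β = acute angle between strike N50°E and section N75°W = 55°.
tan δ = tan α / sin β = tan 66° / sin 55° = 2.2460 / 0.8192 = 2.7419
δ = arctan(2.7419) = 69.96°

70.0°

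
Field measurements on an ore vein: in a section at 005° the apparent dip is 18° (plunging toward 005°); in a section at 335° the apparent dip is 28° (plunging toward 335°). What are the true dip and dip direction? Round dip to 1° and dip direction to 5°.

true dip 31°, dip direction 310°

Represent each trace as a vector plunging at its apparent dip toward its trend (east-north-up frame): v₁ = (0.083, 0.947, -0.309), v₂ = (-0.373, 0.800, -0.469).
n = v₁ × v₂ = (-0.198, 0.154, 0.420) (taken with n_z > 0).
Dip δ = arctan(|n_h|/n_z) = arctan(0.251/0.420) = 30.8°.
Dip direction = azimuth of (n_x, n_y) = atan2(-0.198, 0.154) = 308°.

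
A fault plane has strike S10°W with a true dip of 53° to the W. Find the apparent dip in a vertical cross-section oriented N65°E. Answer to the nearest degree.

Angle between strike (S10°W) and section (N65°E): β = 55°.
tan(apparent dip) = tan 53° · sin 55° = 1.0871
α = arctan(1.0871) = 47.39°

47°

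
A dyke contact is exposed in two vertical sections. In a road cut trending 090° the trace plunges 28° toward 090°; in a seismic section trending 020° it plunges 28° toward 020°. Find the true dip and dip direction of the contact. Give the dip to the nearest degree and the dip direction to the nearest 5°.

true dip 33°, dip direction 055°

The two traces are lines in the plane: v₁ = (sin 90°·cos 28°, cos 90°·cos 28°, −sin 28°), v₂ = (sin 20°·cos 28°, cos 20°·cos 28°, −sin 28°).
Cross product v₁ × v₂ gives the pole to the plane: n ∝ (0.390, 0.273, 0.733).
True dip = arccos(n_z / |n|) = arccos(0.8388) = 33.0°.
The horizontal component of n points toward azimuth atan2(n_x, n_y) = 55°, the dip direction.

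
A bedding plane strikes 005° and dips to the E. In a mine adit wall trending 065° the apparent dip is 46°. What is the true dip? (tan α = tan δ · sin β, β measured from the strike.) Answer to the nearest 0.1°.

The section is 60° from the strike.
tan(true dip) = tan 46° / sin 60° = 1.1957
true dip = arctan 1.1957 = 50.09°

50.1°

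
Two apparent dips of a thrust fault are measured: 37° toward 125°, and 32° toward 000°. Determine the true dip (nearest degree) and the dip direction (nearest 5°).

true dip 56°, dip direction 065°

Each apparent-dip line lies in the plane. As unit vectors (x east, y north, z up), v₁ plunges 37°→125° and v₂ plunges 32°→000°.
The plane normal is n = v₁ × v₂ ∝ (0.753, 0.347, 0.555).
tan δ = √(n_x²+n_y²)/n_z = 0.829/0.555, so δ = 56.2°.
Dip direction = azimuth of (n_x, n_y) = atan2(0.753, 0.347) = 65°.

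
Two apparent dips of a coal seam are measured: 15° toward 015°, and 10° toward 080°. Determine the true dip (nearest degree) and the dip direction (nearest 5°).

true dip 15°, dip direction 030°

Represent each trace as a vector plunging at its apparent dip toward its trend (east-north-up frame): v₁ = (0.250, 0.933, -0.259), v₂ = (0.970, 0.171, -0.174).
Cross product v₁ × v₂ gives the pole to the plane: n ∝ (0.118, 0.208, 0.862).
tan δ = √(n_x²+n_y²)/n_z = 0.239/0.862, so δ = 15.5°.
The horizontal component of n points toward azimuth atan2(n_x, n_y) = 30°, the dip direction.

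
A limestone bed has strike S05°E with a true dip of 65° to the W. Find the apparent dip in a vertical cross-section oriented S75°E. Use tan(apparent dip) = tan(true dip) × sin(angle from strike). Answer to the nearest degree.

Angle between strike (S05°E) and section (S75°E): β = 70°.
tan α = tan 65° × sin 70° = 2.1445 × 0.9397 = 2.0152
apparent dip = arctan 2.0152 = 63.61°

64°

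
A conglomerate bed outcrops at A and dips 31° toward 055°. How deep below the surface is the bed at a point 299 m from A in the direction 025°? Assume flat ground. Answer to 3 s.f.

156 m

The hole lies 30° from the dip direction, so the down-dip offset is 299 × cos 30° = 258.94 m.
Depth = down-dip offset × tan(dip) = 258.94 × tan 31° = 258.94 × 0.6009
Depth = 155.59 m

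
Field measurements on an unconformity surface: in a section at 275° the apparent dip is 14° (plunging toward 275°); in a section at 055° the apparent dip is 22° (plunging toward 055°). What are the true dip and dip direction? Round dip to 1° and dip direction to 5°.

Represent each trace as a vector plunging at its apparent dip toward its trend (east-north-up frame): v₁ = (-0.967, 0.085, -0.242), v₂ = (0.760, 0.532, -0.375).
Cross product v₁ × v₂ gives the pole to the plane: n ∝ (-0.097, 0.546, 0.578).
True dip = arccos(n_z / |n|) = arccos(0.7219) = 43.8°.
Dip direction = atan2(-0.097, 0.546) = 350° (azimuth of n's horizontal projection).

true dip 44°, dip direction 350°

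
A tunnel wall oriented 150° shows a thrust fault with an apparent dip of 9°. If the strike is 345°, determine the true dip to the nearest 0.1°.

β = acute angle between strike 345° and section 150° = 15°.
tan δ = tan α / sin β = tan 9° / sin 15° = 0.1584 / 0.2588 = 0.6120
δ = arctan(0.6120) = 31.46°

31.5°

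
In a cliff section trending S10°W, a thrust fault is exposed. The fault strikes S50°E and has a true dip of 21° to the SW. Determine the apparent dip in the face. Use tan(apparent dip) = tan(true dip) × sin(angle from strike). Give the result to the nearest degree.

The strike is S50°E and the section trends S10°W; the acute angle between them is β = 60°.
tan α = tan 21° × sin 60° = 0.3839 × 0.8660 = 0.3324
apparent dip = arctan 0.3324 = 18.39°

18°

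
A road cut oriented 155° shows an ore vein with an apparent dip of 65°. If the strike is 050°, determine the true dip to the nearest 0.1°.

β = acute angle between strike 050° and section 155° = 75°.
tan(true dip) = tan 65° / sin 75° = 2.2202
δ = arctan(2.2202) = 65.75°

65.8°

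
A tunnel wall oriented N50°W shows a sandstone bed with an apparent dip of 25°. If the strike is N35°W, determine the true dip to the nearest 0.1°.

61.0°

The section is 15° from the strike.
tan(true dip) = tan 25° / sin 15° = 1.8017
true dip = arctan 1.8017 = 60.97°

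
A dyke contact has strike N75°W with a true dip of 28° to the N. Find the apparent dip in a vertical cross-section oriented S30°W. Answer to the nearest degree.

27°

Angle between strike (N75°W) and section (S30°W): β = 75°.
tan(apparent dip) = tan 28° · sin 75° = 0.5136
apparent dip = arctan 0.5136 = 27.18°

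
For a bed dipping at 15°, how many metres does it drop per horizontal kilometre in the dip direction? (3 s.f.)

268 m

drop per km = 1000 × tan 15° = 1000 × 0.2679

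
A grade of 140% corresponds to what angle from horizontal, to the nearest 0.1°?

54.5°

tan θ = 140/100 = 1.4000
θ = arctan(1.4000) = 54.46°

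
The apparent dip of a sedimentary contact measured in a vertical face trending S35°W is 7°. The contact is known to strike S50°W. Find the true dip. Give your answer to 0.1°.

25.4°

The section is 15° from the strike.
tan(true dip) = tan 7° / sin 15° = 0.4744
δ = arctan(0.4744) = 25.38°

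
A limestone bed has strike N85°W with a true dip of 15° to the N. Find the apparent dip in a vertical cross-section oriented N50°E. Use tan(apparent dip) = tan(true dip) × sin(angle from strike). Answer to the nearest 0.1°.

10.7°

The section lies 45° from the strike.
tan(apparent dip) = tan 15° · sin 45° = 0.1895
α = arctan(0.1895) = 10.73°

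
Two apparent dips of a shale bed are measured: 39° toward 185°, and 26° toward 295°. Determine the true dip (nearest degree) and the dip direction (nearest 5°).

true dip 49°, dip direction 230°

Each apparent-dip line lies in the plane. As unit vectors (x east, y north, z up), v₁ plunges 39°→185° and v₂ plunges 26°→295°.
Cross product v₁ × v₂ gives the pole to the plane: n ∝ (-0.578, -0.483, 0.656).
True dip = arccos(n_z / |n|) = arccos(0.6568) = 48.9°.
Dip direction = atan2(-0.578, -0.483) = 230° (azimuth of n's horizontal projection).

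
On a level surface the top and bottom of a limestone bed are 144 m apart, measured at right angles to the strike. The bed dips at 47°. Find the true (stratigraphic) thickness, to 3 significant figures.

True thickness t = w · sin(dip) = 144 × sin 47°
t = 144 × 0.7314 = 105.315 m

105 m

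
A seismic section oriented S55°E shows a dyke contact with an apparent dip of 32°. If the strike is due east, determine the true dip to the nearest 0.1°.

47.5°

The section is 35° from the strike.
tan δ = tan α / sin β = tan 32° / sin 35° = 0.6249 / 0.5736 = 1.0894
δ = arctan(1.0894) = 47.45°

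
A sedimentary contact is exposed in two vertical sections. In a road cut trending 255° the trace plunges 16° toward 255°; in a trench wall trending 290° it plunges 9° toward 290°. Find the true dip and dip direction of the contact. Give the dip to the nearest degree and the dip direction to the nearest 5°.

The two traces are lines in the plane: v₁ = (sin 255°·cos 16°, cos 255°·cos 16°, −sin 16°), v₂ = (sin 290°·cos 9°, cos 290°·cos 9°, −sin 9°).
n = v₁ × v₂ = (-0.132, -0.111, 0.545) (taken with n_z > 0).
Dip δ = arctan(|n_h|/n_z) = arctan(0.172/0.545) = 17.5°.
Dip direction = atan2(-0.132, -0.111) = 230° (azimuth of n's horizontal projection).

true dip 18°, dip direction 230°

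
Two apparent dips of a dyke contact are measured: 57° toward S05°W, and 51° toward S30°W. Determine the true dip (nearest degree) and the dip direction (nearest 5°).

true dip 58°, dip direction 170°

The two traces are lines in the plane: v₁ = (sin 185°·cos 57°, cos 185°·cos 57°, −sin 57°), v₂ = (sin 210°·cos 51°, cos 210°·cos 51°, −sin 51°).
n = v₁ × v₂ = (0.035, -0.227, 0.145) (taken with n_z > 0).
tan δ = √(n_x²+n_y²)/n_z = 0.230/0.145, so δ = 57.8°.
The horizontal component of n points toward azimuth atan2(n_x, n_y) = 171°, the dip direction.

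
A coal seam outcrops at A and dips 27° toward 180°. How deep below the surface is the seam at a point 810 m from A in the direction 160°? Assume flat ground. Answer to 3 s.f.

388 m

The hole lies 20° from the dip direction, so the down-dip offset is 810 × cos 20° = 761.15 m.
Depth = down-dip offset × tan(dip) = 761.15 × tan 27° = 761.15 × 0.5095
Depth = 387.83 m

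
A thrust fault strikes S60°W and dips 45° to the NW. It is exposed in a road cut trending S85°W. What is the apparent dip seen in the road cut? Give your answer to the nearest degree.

The section lies 25° from the strike.
tan α = tan 45° × sin 25° = 1.0000 × 0.4226 = 0.4226
α = arctan(0.4226) = 22.91°

23°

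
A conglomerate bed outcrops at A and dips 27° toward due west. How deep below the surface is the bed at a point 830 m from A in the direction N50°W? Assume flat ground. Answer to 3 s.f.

The hole lies 40° from the dip direction, so the down-dip offset is 830 × cos 40° = 635.82 m.
Depth = down-dip offset × tan(dip) = 635.82 × tan 27° = 635.82 × 0.5095
Depth = 323.96 m

324 m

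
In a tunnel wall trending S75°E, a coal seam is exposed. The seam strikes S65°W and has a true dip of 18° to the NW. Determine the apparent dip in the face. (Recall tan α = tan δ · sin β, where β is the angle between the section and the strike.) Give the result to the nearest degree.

12°

The section lies 40° from the strike.
tan α = tan 18° × sin 40° = 0.3249 × 0.6428 = 0.2089
apparent dip = arctan 0.2089 = 11.80°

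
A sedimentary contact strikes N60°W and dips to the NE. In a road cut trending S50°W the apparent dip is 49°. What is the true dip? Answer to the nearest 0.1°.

β = acute angle between strike N60°W and section S50°W = 70°.
tan(true dip) = tan 49° / sin 70° = 1.2242
true dip = arctan 1.2242 = 50.76°

50.8°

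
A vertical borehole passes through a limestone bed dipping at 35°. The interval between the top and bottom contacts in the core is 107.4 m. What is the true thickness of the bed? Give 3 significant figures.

88.0 m

True thickness t = h · cos(dip) = 107.4 × cos 35°
t = 107.4 × 0.8192 = 87.977 m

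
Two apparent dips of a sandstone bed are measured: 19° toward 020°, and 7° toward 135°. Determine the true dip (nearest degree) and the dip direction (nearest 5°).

true dip 24°, dip direction 060°

Each apparent-dip line lies in the plane. As unit vectors (x east, y north, z up), v₁ plunges 19°→020° and v₂ plunges 7°→135°.
Cross product v₁ × v₂ gives the pole to the plane: n ∝ (0.337, 0.189, 0.851).
tan δ = √(n_x²+n_y²)/n_z = 0.386/0.851, so δ = 24.4°.
Dip direction = atan2(0.337, 0.189) = 61° (azimuth of n's horizontal projection).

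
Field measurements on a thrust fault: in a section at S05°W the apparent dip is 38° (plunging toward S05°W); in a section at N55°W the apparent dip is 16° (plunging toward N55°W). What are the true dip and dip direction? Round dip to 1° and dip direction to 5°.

Each apparent-dip line lies in the plane. As unit vectors (x east, y north, z up), v₁ plunges 38°→S05°W and v₂ plunges 16°→N55°W.
Cross product v₁ × v₂ gives the pole to the plane: n ∝ (-0.556, -0.466, 0.656).
tan δ = √(n_x²+n_y²)/n_z = 0.725/0.656, so δ = 47.9°.
Dip direction = atan2(-0.556, -0.466) = 230° (azimuth of n's horizontal projection).

true dip 48°, dip direction 230°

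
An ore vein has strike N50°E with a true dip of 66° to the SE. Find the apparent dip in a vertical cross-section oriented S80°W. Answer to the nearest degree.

48°

Angle between strike (N50°E) and section (S80°W): β = 30°.
tan(apparent dip) = tan 66° · sin 30° = 1.1230
apparent dip = arctan 1.1230 = 48.32°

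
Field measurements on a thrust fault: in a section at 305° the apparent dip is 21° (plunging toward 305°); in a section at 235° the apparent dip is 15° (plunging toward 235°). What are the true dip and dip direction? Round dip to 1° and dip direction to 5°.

Represent each trace as a vector plunging at its apparent dip toward its trend (east-north-up frame): v₁ = (-0.765, 0.535, -0.358), v₂ = (-0.791, -0.554, -0.259).
The plane normal is n = v₁ × v₂ ∝ (-0.337, 0.086, 0.847).
tan δ = √(n_x²+n_y²)/n_z = 0.348/0.847, so δ = 22.3°.
The horizontal component of n points toward azimuth atan2(n_x, n_y) = 284°, the dip direction.

true dip 22°, dip direction 285°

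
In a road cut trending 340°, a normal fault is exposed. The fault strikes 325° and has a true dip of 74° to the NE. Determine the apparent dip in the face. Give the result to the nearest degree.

42°

The strike is 325° and the section trends 340°; the acute angle between them is β = 15°.
tan(apparent dip) = tan 74° · sin 15° = 0.9026
apparent dip = arctan 0.9026 = 42.07°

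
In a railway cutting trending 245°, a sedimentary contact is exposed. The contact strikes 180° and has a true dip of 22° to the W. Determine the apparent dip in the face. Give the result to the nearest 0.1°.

Angle between strike (180°) and section (245°): β = 65°.
tan α = tan 22° × sin 65° = 0.4040 × 0.9063 = 0.3662
α = arctan(0.3662) = 20.11°

20.1°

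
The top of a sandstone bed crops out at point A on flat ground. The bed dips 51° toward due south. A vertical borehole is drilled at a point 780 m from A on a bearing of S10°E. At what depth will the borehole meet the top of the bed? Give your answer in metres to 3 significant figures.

949 m

The hole lies 10° from the dip direction, so the down-dip offset is 780 × cos 10° = 768.15 m.
Depth = down-dip offset × tan(dip) = 768.15 × tan 51° = 768.15 × 1.2349
Depth = 948.59 m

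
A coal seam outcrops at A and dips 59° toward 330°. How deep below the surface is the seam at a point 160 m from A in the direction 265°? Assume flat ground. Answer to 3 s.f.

113 m

The hole lies 65° from the dip direction, so the down-dip offset is 160 × cos 65° = 67.62 m.
Depth = down-dip offset × tan(dip) = 67.62 × tan 59° = 67.62 × 1.6643
Depth = 112.54 m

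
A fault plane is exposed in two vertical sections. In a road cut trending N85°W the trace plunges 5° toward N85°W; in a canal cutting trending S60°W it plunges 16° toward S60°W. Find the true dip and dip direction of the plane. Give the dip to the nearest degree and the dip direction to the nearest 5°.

true dip 21°, dip direction 200°

The two traces are lines in the plane: v₁ = (sin 275°·cos 5°, cos 275°·cos 5°, −sin 5°), v₂ = (sin 240°·cos 16°, cos 240°·cos 16°, −sin 16°).
Cross product v₁ × v₂ gives the pole to the plane: n ∝ (-0.066, -0.201, 0.549).
Dip δ = arctan(|n_h|/n_z) = arctan(0.211/0.549) = 21.1°.
Dip direction = atan2(-0.066, -0.201) = 198° (azimuth of n's horizontal projection).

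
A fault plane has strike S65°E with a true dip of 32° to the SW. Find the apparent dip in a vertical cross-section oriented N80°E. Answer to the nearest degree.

20°

Angle between strike (S65°E) and section (N80°E): β = 35°.
tan α = tan 32° × sin 35° = 0.6249 × 0.5736 = 0.3584
apparent dip = arctan 0.3584 = 19.72°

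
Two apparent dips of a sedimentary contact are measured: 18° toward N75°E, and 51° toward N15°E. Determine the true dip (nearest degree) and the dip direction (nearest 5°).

true dip 52°, dip direction 000°

The two traces are lines in the plane: v₁ = (sin 75°·cos 18°, cos 75°·cos 18°, −sin 18°), v₂ = (sin 15°·cos 51°, cos 15°·cos 51°, −sin 51°).
n = v₁ × v₂ = (-0.003, 0.664, 0.518) (taken with n_z > 0).
tan δ = √(n_x²+n_y²)/n_z = 0.664/0.518, so δ = 52.0°.
Dip direction = azimuth of (n_x, n_y) = atan2(-0.003, 0.664) = 360°.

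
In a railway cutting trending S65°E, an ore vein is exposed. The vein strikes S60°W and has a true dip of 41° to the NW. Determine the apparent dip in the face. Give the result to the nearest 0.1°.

35.5°

The strike is S60°W and the section trends S65°E; the acute angle between them is β = 55°.
tan α = tan 41° × sin 55° = 0.8693 × 0.8192 = 0.7121
α = arctan(0.7121) = 35.45°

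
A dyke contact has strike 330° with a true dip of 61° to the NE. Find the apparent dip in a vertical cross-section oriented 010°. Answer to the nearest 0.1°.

49.2°

Angle between strike (330°) and section (010°): β = 40°.
tan α = tan 61° × sin 40° = 1.8040 × 0.6428 = 1.1596
α = arctan(1.1596) = 49.23°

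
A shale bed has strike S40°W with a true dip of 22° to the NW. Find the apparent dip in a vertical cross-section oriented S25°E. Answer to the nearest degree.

Angle between strike (S40°W) and section (S25°E): β = 65°.
tan α = tan 22° × sin 65° = 0.4040 × 0.9063 = 0.3662
apparent dip = arctan 0.3662 = 20.11°

20°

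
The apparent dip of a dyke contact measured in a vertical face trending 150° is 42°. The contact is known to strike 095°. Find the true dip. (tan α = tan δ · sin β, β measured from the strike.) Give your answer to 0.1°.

The section is 55° from the strike.
tan(true dip) = tan 42° / sin 55° = 1.0992
δ = arctan(1.0992) = 47.71°

47.7°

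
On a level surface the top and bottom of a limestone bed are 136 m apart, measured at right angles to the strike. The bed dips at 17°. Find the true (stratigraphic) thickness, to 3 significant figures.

39.8 m

True thickness t = w · sin(dip) = 136 × sin 17°
t = 136 × 0.2924 = 39.763 m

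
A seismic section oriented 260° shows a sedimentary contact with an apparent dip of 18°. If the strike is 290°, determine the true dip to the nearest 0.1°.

33.0°

The section is 30° from the strike.
tan(true dip) = tan 18° / sin 30° = 0.6498
δ = arctan(0.6498) = 33.02°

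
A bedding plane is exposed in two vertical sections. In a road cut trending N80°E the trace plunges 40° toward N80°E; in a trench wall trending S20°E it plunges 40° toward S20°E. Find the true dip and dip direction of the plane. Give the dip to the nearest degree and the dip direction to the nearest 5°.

The two traces are lines in the plane: v₁ = (sin 80°·cos 40°, cos 80°·cos 40°, −sin 40°), v₂ = (sin 160°·cos 40°, cos 160°·cos 40°, −sin 40°).
The plane normal is n = v₁ × v₂ ∝ (0.548, -0.317, 0.578).
tan δ = √(n_x²+n_y²)/n_z = 0.633/0.578, so δ = 47.6°.
The horizontal component of n points toward azimuth atan2(n_x, n_y) = 120°, the dip direction.

true dip 48°, dip direction 120°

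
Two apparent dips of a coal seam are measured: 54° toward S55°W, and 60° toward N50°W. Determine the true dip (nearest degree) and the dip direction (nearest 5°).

Represent each trace as a vector plunging at its apparent dip toward its trend (east-north-up frame): v₁ = (-0.481, -0.337, -0.809), v₂ = (-0.383, 0.321, -0.866).
The plane normal is n = v₁ × v₂ ∝ (-0.552, 0.107, 0.284).
Dip δ = arctan(|n_h|/n_z) = arctan(0.562/0.284) = 63.2°.
Dip direction = azimuth of (n_x, n_y) = atan2(-0.552, 0.107) = 281°.

true dip 63°, dip direction 280°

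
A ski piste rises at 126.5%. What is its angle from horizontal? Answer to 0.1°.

tan θ = 126.5/100 = 1.2650
θ = arctan(1.2650) = 51.67°

51.7°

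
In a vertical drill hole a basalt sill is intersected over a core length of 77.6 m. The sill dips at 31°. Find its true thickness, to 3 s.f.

66.5 m

True thickness t = h · cos(dip) = 77.6 × cos 31°
t = 77.6 × 0.8572 = 66.516 m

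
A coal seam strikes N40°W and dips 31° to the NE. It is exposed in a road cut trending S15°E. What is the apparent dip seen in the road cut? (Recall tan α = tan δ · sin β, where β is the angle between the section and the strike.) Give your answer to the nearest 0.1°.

14.2°

The strike is N40°W and the section trends S15°E; the acute angle between them is β = 25°.
tan α = tan 31° × sin 25° = 0.6009 × 0.4226 = 0.2539
apparent dip = arctan 0.2539 = 14.25°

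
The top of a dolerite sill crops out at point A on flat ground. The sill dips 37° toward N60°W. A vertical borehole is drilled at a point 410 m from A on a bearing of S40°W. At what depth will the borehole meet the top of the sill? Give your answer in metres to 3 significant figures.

The hole lies 80° from the dip direction, so the down-dip offset is 410 × cos 80° = 71.20 m.
Depth = down-dip offset × tan(dip) = 71.20 × tan 37° = 71.20 × 0.7536
Depth = 53.65 m

53.6 m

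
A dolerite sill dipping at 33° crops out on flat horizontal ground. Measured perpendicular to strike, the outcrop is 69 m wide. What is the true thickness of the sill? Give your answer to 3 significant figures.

37.6 m

True thickness t = w · sin(dip) = 69 × sin 33°
t = 69 × 0.5446 = 37.580 m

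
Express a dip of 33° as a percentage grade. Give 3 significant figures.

64.9%

grade % = 100 × tan 33° = 100 × 0.6494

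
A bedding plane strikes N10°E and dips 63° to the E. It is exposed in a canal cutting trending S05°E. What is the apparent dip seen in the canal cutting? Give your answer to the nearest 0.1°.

26.9°

The strike is N10°E and the section trends S05°E; the acute angle between them is β = 15°.
tan α = tan 63° × sin 15° = 1.9626 × 0.2588 = 0.5080
α = arctan(0.5080) = 26.93°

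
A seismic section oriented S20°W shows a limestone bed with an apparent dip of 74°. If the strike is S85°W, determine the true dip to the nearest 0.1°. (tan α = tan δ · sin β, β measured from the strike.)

The section is 65° from the strike.
tan δ = tan α / sin β = tan 74° / sin 65° = 3.4874 / 0.9063 = 3.8479
true dip = arctan 3.8479 = 75.43°

75.4°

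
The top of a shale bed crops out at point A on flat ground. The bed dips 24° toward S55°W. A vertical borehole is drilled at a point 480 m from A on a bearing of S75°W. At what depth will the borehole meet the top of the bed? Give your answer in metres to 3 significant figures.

The hole lies 20° from the dip direction, so the down-dip offset is 480 × cos 20° = 451.05 m.
Depth = down-dip offset × tan(dip) = 451.05 × tan 24° = 451.05 × 0.4452
Depth = 200.82 m

201 m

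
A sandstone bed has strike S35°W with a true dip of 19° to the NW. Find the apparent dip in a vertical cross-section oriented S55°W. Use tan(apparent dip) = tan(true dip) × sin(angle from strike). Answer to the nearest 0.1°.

The section lies 20° from the strike.
tan(apparent dip) = tan 19° · sin 20° = 0.1178
apparent dip = arctan 0.1178 = 6.72°

6.7°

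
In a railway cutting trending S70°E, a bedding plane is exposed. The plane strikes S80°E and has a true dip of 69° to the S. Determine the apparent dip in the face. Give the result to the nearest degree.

Angle between strike (S80°E) and section (S70°E): β = 10°.
tan(apparent dip) = tan 69° · sin 10° = 0.4524
α = arctan(0.4524) = 24.34°

24°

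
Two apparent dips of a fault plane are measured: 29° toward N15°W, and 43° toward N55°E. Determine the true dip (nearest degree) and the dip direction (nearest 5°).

true dip 44°, dip direction 040°

Each apparent-dip line lies in the plane. As unit vectors (x east, y north, z up), v₁ plunges 29°→N15°W and v₂ plunges 43°→N55°E.
The plane normal is n = v₁ × v₂ ∝ (0.373, 0.445, 0.601).
True dip = arccos(n_z / |n|) = arccos(0.7194) = 44.0°.
The horizontal component of n points toward azimuth atan2(n_x, n_y) = 40°, the dip direction.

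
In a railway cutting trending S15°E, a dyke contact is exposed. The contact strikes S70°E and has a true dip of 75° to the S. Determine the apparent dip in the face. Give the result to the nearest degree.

72°

The section lies 55° from the strike.
tan(apparent dip) = tan 75° · sin 55° = 3.0571
α = arctan(3.0571) = 71.89°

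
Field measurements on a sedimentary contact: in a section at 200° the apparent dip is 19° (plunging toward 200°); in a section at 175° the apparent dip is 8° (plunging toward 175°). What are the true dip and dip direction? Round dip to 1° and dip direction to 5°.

Each apparent-dip line lies in the plane. As unit vectors (x east, y north, z up), v₁ plunges 19°→200° and v₂ plunges 8°→175°.
The plane normal is n = v₁ × v₂ ∝ (-0.198, -0.073, 0.396).
True dip = arccos(n_z / |n|) = arccos(0.8828) = 28.0°.
Dip direction = azimuth of (n_x, n_y) = atan2(-0.198, -0.073) = 250°.

true dip 28°, dip direction 250°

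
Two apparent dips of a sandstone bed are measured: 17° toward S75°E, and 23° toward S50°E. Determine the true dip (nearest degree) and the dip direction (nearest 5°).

true dip 25°, dip direction 155°

The two traces are lines in the plane: v₁ = (sin 105°·cos 17°, cos 105°·cos 17°, −sin 17°), v₂ = (sin 130°·cos 23°, cos 130°·cos 23°, −sin 23°).
n = v₁ × v₂ = (0.076, -0.155, 0.372) (taken with n_z > 0).
tan δ = √(n_x²+n_y²)/n_z = 0.173/0.372, so δ = 24.9°.
Dip direction = azimuth of (n_x, n_y) = atan2(0.076, -0.155) = 154°.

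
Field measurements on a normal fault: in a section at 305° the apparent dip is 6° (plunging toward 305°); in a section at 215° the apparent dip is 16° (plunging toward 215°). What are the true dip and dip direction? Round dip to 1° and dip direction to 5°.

true dip 17°, dip direction 235°

Represent each trace as a vector plunging at its apparent dip toward its trend (east-north-up frame): v₁ = (-0.815, 0.570, -0.105), v₂ = (-0.551, -0.787, -0.276).
The plane normal is n = v₁ × v₂ ∝ (-0.240, -0.167, 0.956).
tan δ = √(n_x²+n_y²)/n_z = 0.292/0.956, so δ = 17.0°.
Dip direction = azimuth of (n_x, n_y) = atan2(-0.240, -0.167) = 235°.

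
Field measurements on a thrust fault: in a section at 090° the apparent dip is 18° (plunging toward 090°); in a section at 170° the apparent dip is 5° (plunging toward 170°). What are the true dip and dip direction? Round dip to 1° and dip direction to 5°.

Represent each trace as a vector plunging at its apparent dip toward its trend (east-north-up frame): v₁ = (0.951, 0.000, -0.309), v₂ = (0.173, -0.981, -0.087).
n = v₁ × v₂ = (0.303, -0.029, 0.933) (taken with n_z > 0).
Dip δ = arctan(|n_h|/n_z) = arctan(0.305/0.933) = 18.1°.
The horizontal component of n points toward azimuth atan2(n_x, n_y) = 96°, the dip direction.

true dip 18°, dip direction 095°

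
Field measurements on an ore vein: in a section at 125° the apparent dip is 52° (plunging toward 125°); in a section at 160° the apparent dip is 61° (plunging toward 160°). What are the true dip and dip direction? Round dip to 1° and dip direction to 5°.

Represent each trace as a vector plunging at its apparent dip toward its trend (east-north-up frame): v₁ = (0.504, -0.353, -0.788), v₂ = (0.166, -0.456, -0.875).
n = v₁ × v₂ = (0.050, -0.310, 0.171) (taken with n_z > 0).
Dip δ = arctan(|n_h|/n_z) = arctan(0.314/0.171) = 61.4°.
Dip direction = azimuth of (n_x, n_y) = atan2(0.050, -0.310) = 171°.

true dip 61°, dip direction 170°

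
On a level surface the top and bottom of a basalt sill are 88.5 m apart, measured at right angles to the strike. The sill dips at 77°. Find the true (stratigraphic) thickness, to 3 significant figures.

86.2 m

True thickness t = w · sin(dip) = 88.5 × sin 77°
t = 88.5 × 0.9744 = 86.232 m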